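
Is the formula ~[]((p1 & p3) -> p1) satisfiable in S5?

Unsatisfiable

1. ~[]((p1 & p3) -> p1), w0
2. ~((p1 & p3) -> p1), w1
3. p1 & p3, w1
4. ~p1, w1
5. p1, w1
6. p3, w1
Accessibility: w0Rw0, w0Rw1, w1Rw0, w1Rw1
Branch closes: p1 and ~p1 both at w1.
(One branch shown.) All branches close.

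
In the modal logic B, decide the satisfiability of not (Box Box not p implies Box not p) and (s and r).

1. not (Box Box not p implies Box not p) and (s and r), 0
2. not (Box Box not p implies Box not p), 0   [and-rule on 1]
3. s and r, 0   [and-rule on 1]
4. Box Box not p, 0   [neg-implies-rule on 2]
5. not Box not p, 0   [neg-implies-rule on 2]
6. s, 0   [and-rule on 3]
7. r, 0   [and-rule on 3]
8. Box not p, 0   [Box-rule on 4 via 0R0]
9. not p, 0   [Box-rule on 8 via 0R0]
10. p, 1   [neg-Box-rule on 5: fresh world 1, 0R1]
11. Box not p, 1   [Box-rule on 4 via 0R1]
12. not p, 1   [Box-rule on 8 via 0R1]
Accessibility: 0R0, 0R1, 1R0, 1R1
Branch closes: p and not p both at 1.
All branches of the tableau close; one closing branch shown above.

Unsatisfiable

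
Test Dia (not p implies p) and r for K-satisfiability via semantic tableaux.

1. Dia (not p implies p) and r, u
2. Dia (not p implies p), u   [and-rule on 1]
3. r, u   [and-rule on 1]
4. not p implies p, v   [Dia-rule on 2: fresh world v, uRv]
5. p, v   [implies-rule on 4 (branches; this branch)]
Accessibility: uRv

Satisfiable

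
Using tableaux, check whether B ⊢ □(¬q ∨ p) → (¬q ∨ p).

Valid

Tableau for the negation ¬(□(¬q ∨ p) → (¬q ∨ p)):
1. ¬(□(¬q ∨ p) → (¬q ∨ p)), u
2. □(¬q ∨ p), u
3. ¬(¬q ∨ p), u
4. q, u
5. ¬p, u
6. ¬q ∨ p, u
7. p, u
Accessibility: uRu
Branch closes: p and ¬p both at u.
Every branch of the negation's tableau closes; the branch above is one of them.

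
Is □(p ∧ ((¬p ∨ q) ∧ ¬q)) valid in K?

Invalid (countermodel exists)

Tableau for the negation ¬□(p ∧ ((¬p ∨ q) ∧ ¬q)):
1. ¬□(p ∧ ((¬p ∨ q) ∧ ¬q)), w0
2. ¬(p ∧ ((¬p ∨ q) ∧ ¬q)), w1
3. ¬((¬p ∨ q) ∧ ¬q), w1
4. q, w1
Accessibility: w0Rw1
The negation has an open branch (countermodel exists).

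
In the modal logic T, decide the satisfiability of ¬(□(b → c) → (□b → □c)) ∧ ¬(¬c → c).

1. ¬(□(b → c) → (□b → □c)) ∧ ¬(¬c → c), 0
2. ¬(□(b → c) → (□b → □c)), 0
3. ¬(¬c → c), 0
4. □(b → c), 0
5. ¬(□b → □c), 0
6. ¬c, 0
7. □b, 0
8. ¬□c, 0
9. b → c, 0
10. b, 0
11. c, 0
Accessibility: 0R0
Branch closes: c and ¬c both at 0.
(One branch shown.) All branches close.

Unsatisfiable (every branch closes)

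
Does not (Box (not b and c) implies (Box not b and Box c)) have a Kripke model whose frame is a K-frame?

1. not (Box (not b and c) implies (Box not b and Box c)), u
2. Box (not b and c), u
3. not (Box not b and Box c), u
4. not Box c, u
5. not c, v
6. not b and c, v
7. not b, v
8. c, v
Accessibility: uRv
Branch closes: c and not c both at v.
Every branch closes; the branch above is one of them.

No, unsatisfiable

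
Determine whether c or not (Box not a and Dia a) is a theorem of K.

Valid in K

Tableau for the negation not (c or not (Box not a and Dia a)):
1. not (c or not (Box not a and Dia a)), u
2. not c, u   [neg-or-rule on 1]
3. Box not a and Dia a, u   [neg-or-rule on 1]
4. Box not a, u   [and-rule on 3]
5. Dia a, u   [and-rule on 3]
6. a, v   [Dia-rule on 5: fresh world v, uRv]
7. not a, v   [Box-rule on 4 via uRv]
Accessibility: uRv
Branch closes: a and not a both at v.
All branches of the negation close; one closing branch shown above.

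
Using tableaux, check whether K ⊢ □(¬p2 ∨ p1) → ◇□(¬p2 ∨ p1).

Tableau for the negation ¬(□(¬p2 ∨ p1) → ◇□(¬p2 ∨ p1)):
1. ¬(□(¬p2 ∨ p1) → ◇□(¬p2 ∨ p1)), w0
2. □(¬p2 ∨ p1), w0
3. ¬◇□(¬p2 ∨ p1), w0
The negation has an open branch (countermodel exists).

No, not valid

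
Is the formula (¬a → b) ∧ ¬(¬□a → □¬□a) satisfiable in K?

1. (¬a → b) ∧ ¬(¬□a → □¬□a), w0
2. ¬a → b, w0
3. ¬(¬□a → □¬□a), w0
4. ¬□a, w0
5. ¬□¬□a, w0
6. b, w0
7. ¬a, w1
8. □a, w2
Accessibility: w0Rw1, w0Rw2

Satisfiable (open branch found)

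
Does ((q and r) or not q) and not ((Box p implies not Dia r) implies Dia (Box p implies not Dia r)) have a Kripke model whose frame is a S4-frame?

Unsatisfiable

1. ((q and r) or not q) and not ((Box p implies not Dia r) implies Dia (Box p implies not Dia r)), 0
2. (q and r) or not q, 0   [and-rule on 1]
3. not ((Box p implies not Dia r) implies Dia (Box p implies not Dia r)), 0   [and-rule on 1]
4. Box p implies not Dia r, 0   [neg-implies-rule on 3]
5. not Dia (Box p implies not Dia r), 0   [neg-implies-rule on 3]
6. not (Box p implies not Dia r), 0   [neg-Dia-rule on 5 via 0R0]
7. Box p, 0   [neg-implies-rule on 6]
8. Dia r, 0   [neg-implies-rule on 6]
9. p, 0   [Box-rule on 7 via 0R0]
10. q and r, 0   [or-rule on 2 (branches; this branch)]
11. q, 0   [and-rule on 10]
12. r, 0   [and-rule on 10]
13. not Box p, 0   [implies-rule on 4 (branches; this branch)]
14. r, 1   [Dia-rule on 8: fresh world 1, 0R1]
15. not (Box p implies not Dia r), 1   [neg-Dia-rule on 5 via 0R1]
16. Box p, 1   [neg-implies-rule on 15]
17. Dia r, 1   [neg-implies-rule on 15]
18. p, 1   [Box-rule on 7 via 0R1]
19. not p, 2   [neg-Box-rule on 13: fresh world 2, 0R2]
20. not (Box p implies not Dia r), 2   [neg-Dia-rule on 5 via 0R2]
21. Box p, 2   [neg-implies-rule on 20]
22. Dia r, 2   [neg-implies-rule on 20]
23. p, 2   [Box-rule on 7 via 0R2]
Accessibility: 0R0, 0R1, 0R2, 1R1, 2R2
Branch closes: p and not p both at 2.
(One branch shown.) All branches close.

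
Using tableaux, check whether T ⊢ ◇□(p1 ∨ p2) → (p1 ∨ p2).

No, not valid

Tableau for the negation ¬(◇□(p1 ∨ p2) → (p1 ∨ p2)):
1. ¬(◇□(p1 ∨ p2) → (p1 ∨ p2)), 0
2. ◇□(p1 ∨ p2), 0   [¬→-rule on 1]
3. ¬(p1 ∨ p2), 0   [¬→-rule on 1]
4. ¬p1, 0   [¬∨-rule on 3]
5. ¬p2, 0   [¬∨-rule on 3]
6. □(p1 ∨ p2), 1   [◇-rule on 2: fresh world 1, 0R1]
7. p1 ∨ p2, 1   [□-rule on 6 via 1R1]
8. p2, 1   [∨-rule on 7 (branches; this branch)]
Accessibility: 0R0, 0R1, 1R1
The negation has an open branch (countermodel exists).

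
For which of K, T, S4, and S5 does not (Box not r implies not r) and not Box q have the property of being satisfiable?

K-tableau for the formula:
1. not (Box not r implies not r) and not Box q, u
2. not (Box not r implies not r), u   [and-rule on 1]
3. not Box q, u   [and-rule on 1]
4. Box not r, u   [neg-implies-rule on 2]
5. r, u   [neg-implies-rule on 2]
6. not q, v   [neg-Box-rule on 3: fresh world v, uRv]
7. not r, v   [Box-rule on 4 via uRv]
Accessibility: uRv
Complete open branch: satisfiable in K.
T-tableau for the formula:
1. not (Box not r implies not r) and not Box q, u
2. not (Box not r implies not r), u   [and-rule on 1]
3. not Box q, u   [and-rule on 1]
4. Box not r, u   [neg-implies-rule on 2]
5. r, u   [neg-implies-rule on 2]
6. not r, u   [Box-rule on 4 via uRu]
Accessibility: uRu
Branch closes: r and not r both at u.
Every branch closes (one shown): unsatisfiable in T, hence also in S4, S5 (every S4/S5-frame is a T-frame).

K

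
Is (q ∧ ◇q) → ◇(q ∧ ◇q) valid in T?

Tableau for the negation ¬((q ∧ ◇q) → ◇(q ∧ ◇q)):
1. ¬((q ∧ ◇q) → ◇(q ∧ ◇q)), 0
2. q ∧ ◇q, 0
3. ¬◇(q ∧ ◇q), 0
4. q, 0
5. ◇q, 0
6. ¬(q ∧ ◇q), 0
7. ¬◇q, 0
8. ¬q, 0
Accessibility: 0R0
Branch closes: q and ¬q both at 0.
Every branch of the negation's tableau closes; the branch above is one of them.

Valid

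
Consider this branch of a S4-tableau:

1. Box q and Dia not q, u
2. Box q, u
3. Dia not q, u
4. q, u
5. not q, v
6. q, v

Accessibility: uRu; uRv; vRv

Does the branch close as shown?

Both q and not q appear at v.

Yes, closed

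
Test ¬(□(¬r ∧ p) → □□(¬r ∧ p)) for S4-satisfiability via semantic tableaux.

1. ¬(□(¬r ∧ p) → □□(¬r ∧ p)), 0
2. □(¬r ∧ p), 0   [¬→-rule on 1]
3. ¬□□(¬r ∧ p), 0   [¬→-rule on 1]
4. ¬r ∧ p, 0   [□-rule on 2 via 0R0]
5. ¬r, 0   [∧-rule on 4]
6. p, 0   [∧-rule on 4]
7. ¬□(¬r ∧ p), 1   [¬□-rule on 3: fresh world 1, 0R1]
8. ¬r ∧ p, 1   [□-rule on 2 via 0R1]
9. ¬r, 1   [∧-rule on 8]
10. p, 1   [∧-rule on 8]
11. ¬(¬r ∧ p), 2   [¬□-rule on 7: fresh world 2, 1R2]
12. ¬r ∧ p, 2   [□-rule on 2 via 0R2]
13. ¬r, 2   [∧-rule on 12]
14. p, 2   [∧-rule on 12]
15. ¬p, 2   [¬∧-rule on 11 (branches; this branch)]
Accessibility: 0R0, 0R1, 0R2, 1R1, 1R2, 2R2
Branch closes: p and ¬p both at 2.
All branches of the tableau close; one closing branch shown above.

Unsatisfiable (every branch closes)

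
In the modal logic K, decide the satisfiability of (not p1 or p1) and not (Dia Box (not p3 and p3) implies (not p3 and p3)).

1. (not p1 or p1) and not (Dia Box (not p3 and p3) implies (not p3 and p3)), w0
2. not p1 or p1, w0
3. not (Dia Box (not p3 and p3) implies (not p3 and p3)), w0
4. Dia Box (not p3 and p3), w0
5. not (not p3 and p3), w0
6. p1, w0
7. not p3, w0
8. Box (not p3 and p3), w1
Accessibility: w0Rw1

Yes, satisfiable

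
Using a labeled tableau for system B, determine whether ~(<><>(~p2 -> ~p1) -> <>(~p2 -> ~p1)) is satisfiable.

Yes, satisfiable

1. ~(<><>(~p2 -> ~p1) -> <>(~p2 -> ~p1)), 0
2. <><>(~p2 -> ~p1), 0
3. ~<>(~p2 -> ~p1), 0
4. ~(~p2 -> ~p1), 0
5. ~p2, 0
6. p1, 0
7. <>(~p2 -> ~p1), 1
8. ~(~p2 -> ~p1), 1
9. ~p2, 1
10. p1, 1
11. ~p2 -> ~p1, 2
12. ~p1, 2
Accessibility: 0R0, 0R1, 1R0, 1R1, 1R2, 2R1, 2R2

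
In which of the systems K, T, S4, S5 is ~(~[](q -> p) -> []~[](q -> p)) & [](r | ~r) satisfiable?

S5-tableau for the formula:
1. ~(~[](q -> p) -> []~[](q -> p)) & [](r | ~r), 0
2. ~(~[](q -> p) -> []~[](q -> p)), 0
3. [](r | ~r), 0
4. ~[](q -> p), 0
5. ~[]~[](q -> p), 0
6. r | ~r, 0
7. ~r, 0
8. ~(q -> p), 1
9. q, 1
10. ~p, 1
11. r | ~r, 1
12. ~r, 1
13. [](q -> p), 2
14. r | ~r, 2
15. q -> p, 0
16. q -> p, 1
17. q -> p, 2
18. ~r, 2
19. p, 0
20. p, 1
Accessibility: 0R0, 0R1, 0R2, 1R0, 1R1, 1R2, 2R0, 2R1, 2R2
Branch closes: p and ~p both at 1.
Every branch closes (one shown): unsatisfiable in S5.
S4-tableau for the formula:
1. ~(~[](q -> p) -> []~[](q -> p)) & [](r | ~r), 0
2. ~(~[](q -> p) -> []~[](q -> p)), 0
3. [](r | ~r), 0
4. ~[](q -> p), 0
5. ~[]~[](q -> p), 0
6. r | ~r, 0
7. ~r, 0
8. ~(q -> p), 1
9. q, 1
10. ~p, 1
11. r | ~r, 1
12. ~r, 1
13. [](q -> p), 2
14. r | ~r, 2
15. q -> p, 2
16. ~r, 2
17. p, 2
Accessibility: 0R0, 0R1, 0R2, 1R1, 2R2
Complete open branch: satisfiable in S4, hence also in K, T (this S4-model is also a K-model and a T-model).

K, T, S4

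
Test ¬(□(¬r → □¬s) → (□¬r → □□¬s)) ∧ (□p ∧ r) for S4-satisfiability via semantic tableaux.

1. ¬(□(¬r → □¬s) → (□¬r → □□¬s)) ∧ (□p ∧ r), u
2. ¬(□(¬r → □¬s) → (□¬r → □□¬s)), u
3. □p ∧ r, u
4. □(¬r → □¬s), u
5. ¬(□¬r → □□¬s), u
6. □p, u
7. r, u
8. □¬r, u
9. ¬□□¬s, u
10. ¬r → □¬s, u
11. p, u
12. ¬r, u
Accessibility: uRu
Branch closes: r and ¬r both at u.
(One branch shown.) All branches close.

No, unsatisfiable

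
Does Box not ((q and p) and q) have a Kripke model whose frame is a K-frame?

1. Box not ((q and p) and q), u

Satisfiable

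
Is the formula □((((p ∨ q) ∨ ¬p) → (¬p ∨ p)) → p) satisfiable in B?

Satisfiable (open branch found)

1. □((((p ∨ q) ∨ ¬p) → (¬p ∨ p)) → p), w0
2. (((p ∨ q) ∨ ¬p) → (¬p ∨ p)) → p, w0
3. p, w0
Accessibility: w0Rw0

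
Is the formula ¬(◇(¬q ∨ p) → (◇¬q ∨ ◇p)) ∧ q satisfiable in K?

Unsatisfiable (every branch closes)

1. ¬(◇(¬q ∨ p) → (◇¬q ∨ ◇p)) ∧ q, w0
2. ¬(◇(¬q ∨ p) → (◇¬q ∨ ◇p)), w0
3. q, w0
4. ◇(¬q ∨ p), w0
5. ¬(◇¬q ∨ ◇p), w0
6. ¬◇¬q, w0
7. ¬◇p, w0
8. ¬q ∨ p, w1
9. q, w1
10. ¬p, w1
11. p, w1
Accessibility: w0Rw1
Branch closes: p and ¬p both at w1.
Every branch closes; the branch above is one of them.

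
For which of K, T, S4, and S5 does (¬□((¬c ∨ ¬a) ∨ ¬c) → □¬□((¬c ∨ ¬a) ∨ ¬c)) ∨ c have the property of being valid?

S5

S5-tableau for the negation ¬((¬□((¬c ∨ ¬a) ∨ ¬c) → □¬□((¬c ∨ ¬a) ∨ ¬c)) ∨ c):
1. ¬((¬□((¬c ∨ ¬a) ∨ ¬c) → □¬□((¬c ∨ ¬a) ∨ ¬c)) ∨ c), 0
2. ¬(¬□((¬c ∨ ¬a) ∨ ¬c) → □¬□((¬c ∨ ¬a) ∨ ¬c)), 0   [¬∨-rule on 1]
3. ¬c, 0   [¬∨-rule on 1]
4. ¬□((¬c ∨ ¬a) ∨ ¬c), 0   [¬→-rule on 2]
5. ¬□¬□((¬c ∨ ¬a) ∨ ¬c), 0   [¬→-rule on 2]
6. ¬((¬c ∨ ¬a) ∨ ¬c), 1   [¬□-rule on 4: fresh world 1, 0R1]
7. ¬(¬c ∨ ¬a), 1   [¬∨-rule on 6]
8. c, 1   [¬∨-rule on 6]
9. a, 1   [¬∨-rule on 7]
10. □((¬c ∨ ¬a) ∨ ¬c), 2   [¬□-rule on 5: fresh world 2, 0R2]
11. (¬c ∨ ¬a) ∨ ¬c, 0   [□-rule on 10 via 2R0]
12. (¬c ∨ ¬a) ∨ ¬c, 1   [□-rule on 10 via 2R1]
13. (¬c ∨ ¬a) ∨ ¬c, 2   [□-rule on 10 via 2R2]
14. ¬c ∨ ¬a, 0   [∨-rule on 11 (branches; this branch)]
15. ¬c ∨ ¬a, 1   [∨-rule on 12 (branches; this branch)]
16. ¬c, 2   [∨-rule on 13 (branches; this branch)]
17. ¬a, 0   [∨-rule on 14 (branches; this branch)]
18. ¬a, 1   [∨-rule on 15 (branches; this branch)]
Accessibility: 0R0, 0R1, 0R2, 1R0, 1R1, 1R2, 2R0, 2R1, 2R2
Branch closes: a and ¬a both at 1.
Every branch closes (one shown): valid in S5.
S4-tableau for the negation ¬((¬□((¬c ∨ ¬a) ∨ ¬c) → □¬□((¬c ∨ ¬a) ∨ ¬c)) ∨ c):
1. ¬((¬□((¬c ∨ ¬a) ∨ ¬c) → □¬□((¬c ∨ ¬a) ∨ ¬c)) ∨ c), 0
2. ¬(¬□((¬c ∨ ¬a) ∨ ¬c) → □¬□((¬c ∨ ¬a) ∨ ¬c)), 0   [¬∨-rule on 1]
3. ¬c, 0   [¬∨-rule on 1]
4. ¬□((¬c ∨ ¬a) ∨ ¬c), 0   [¬→-rule on 2]
5. ¬□¬□((¬c ∨ ¬a) ∨ ¬c), 0   [¬→-rule on 2]
6. ¬((¬c ∨ ¬a) ∨ ¬c), 1   [¬□-rule on 4: fresh world 1, 0R1]
7. ¬(¬c ∨ ¬a), 1   [¬∨-rule on 6]
8. c, 1   [¬∨-rule on 6]
9. a, 1   [¬∨-rule on 7]
10. □((¬c ∨ ¬a) ∨ ¬c), 2   [¬□-rule on 5: fresh world 2, 0R2]
11. (¬c ∨ ¬a) ∨ ¬c, 2   [□-rule on 10 via 2R2]
12. ¬c, 2   [∨-rule on 11 (branches; this branch)]
Accessibility: 0R0, 0R1, 0R2, 1R1, 2R2
Complete open branch: countermodel on an S4-frame, so not valid in S4, nor in K, T (the same frame is also a K-frame and a T-frame).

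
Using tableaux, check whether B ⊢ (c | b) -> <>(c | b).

Valid

Tableau for the negation ~((c | b) -> <>(c | b)):
1. ~((c | b) -> <>(c | b)), u
2. c | b, u
3. ~<>(c | b), u
4. ~(c | b), u
5. ~c, u
6. ~b, u
7. b, u
Accessibility: uRu
Branch closes: b and ~b both at u.
All branches of the negation close; one closing branch shown above.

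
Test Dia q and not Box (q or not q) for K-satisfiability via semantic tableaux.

1. Dia q and not Box (q or not q), w0
2. Dia q, w0   [and-rule on 1]
3. not Box (q or not q), w0   [and-rule on 1]
4. q, w1   [Dia-rule on 2: fresh world w1, w0Rw1]
5. not (q or not q), w2   [neg-Box-rule on 3: fresh world w2, w0Rw2]
6. not q, w2   [neg-or-rule on 5]
7. q, w2   [neg-or-rule on 5]
Accessibility: w0Rw1, w0Rw2
Branch closes: q and not q both at w2.
Every branch closes; the branch above is one of them.

Unsatisfiable (every branch closes)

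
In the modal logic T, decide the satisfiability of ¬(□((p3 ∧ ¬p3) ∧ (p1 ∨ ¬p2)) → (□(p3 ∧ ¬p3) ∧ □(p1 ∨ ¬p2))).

No, unsatisfiable

1. ¬(□((p3 ∧ ¬p3) ∧ (p1 ∨ ¬p2)) → (□(p3 ∧ ¬p3) ∧ □(p1 ∨ ¬p2))), 0
2. □((p3 ∧ ¬p3) ∧ (p1 ∨ ¬p2)), 0
3. ¬(□(p3 ∧ ¬p3) ∧ □(p1 ∨ ¬p2)), 0
4. (p3 ∧ ¬p3) ∧ (p1 ∨ ¬p2), 0
5. p3 ∧ ¬p3, 0
6. p1 ∨ ¬p2, 0
7. p3, 0
8. ¬p3, 0
Accessibility: 0R0
Branch closes: p3 and ¬p3 both at 0.
All branches of the tableau close; one closing branch shown above.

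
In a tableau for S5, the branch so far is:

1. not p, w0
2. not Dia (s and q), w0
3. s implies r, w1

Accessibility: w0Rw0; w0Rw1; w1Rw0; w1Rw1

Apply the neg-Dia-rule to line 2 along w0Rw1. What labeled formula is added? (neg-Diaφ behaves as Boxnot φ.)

neg-Diaφ behaves as Boxnot φ: propagate the negated body to each accessible world.

not (s and q), w1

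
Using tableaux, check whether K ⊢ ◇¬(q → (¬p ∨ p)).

Tableau for the negation ¬◇¬(q → (¬p ∨ p)):
1. ¬◇¬(q → (¬p ∨ p)), u
The negation has an open branch (countermodel exists).

Not valid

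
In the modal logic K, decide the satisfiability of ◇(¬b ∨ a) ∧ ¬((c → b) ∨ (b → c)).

1. ◇(¬b ∨ a) ∧ ¬((c → b) ∨ (b → c)), w0
2. ◇(¬b ∨ a), w0
3. ¬((c → b) ∨ (b → c)), w0
4. ¬(c → b), w0
5. ¬(b → c), w0
6. c, w0
7. ¬b, w0
8. b, w0
9. ¬c, w0
Branch closes: b and ¬b both at w0.
All branches of the tableau close; one closing branch shown above.

Unsatisfiable (every branch closes)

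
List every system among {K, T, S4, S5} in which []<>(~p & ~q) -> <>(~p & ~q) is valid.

T-tableau for the negation ~([]<>(~p & ~q) -> <>(~p & ~q)):
1. ~([]<>(~p & ~q) -> <>(~p & ~q)), 0
2. []<>(~p & ~q), 0
3. ~<>(~p & ~q), 0
4. <>(~p & ~q), 0
5. ~(~p & ~q), 0
6. q, 0
7. ~p & ~q, 1
8. ~p, 1
9. ~q, 1
10. <>(~p & ~q), 1
11. ~(~p & ~q), 1
12. q, 1
Accessibility: 0R0, 0R1, 1R1
Branch closes: q and ~q both at 1.
Every branch closes (one shown): valid in T, hence also in S4, S5 (every theorem of T is a theorem of S4 and S5).
K-tableau for the negation ~([]<>(~p & ~q) -> <>(~p & ~q)):
1. ~([]<>(~p & ~q) -> <>(~p & ~q)), 0
2. []<>(~p & ~q), 0
3. ~<>(~p & ~q), 0
Complete open branch: countermodel on a K-frame, so not valid in K.

T, S4, S5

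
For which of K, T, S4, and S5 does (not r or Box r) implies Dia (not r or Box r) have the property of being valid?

T, S4, S5

K-tableau for the negation not ((not r or Box r) implies Dia (not r or Box r)):
1. not ((not r or Box r) implies Dia (not r or Box r)), 0
2. not r or Box r, 0   [neg-implies-rule on 1]
3. not Dia (not r or Box r), 0   [neg-implies-rule on 1]
4. Box r, 0   [or-rule on 2 (branches; this branch)]
Complete open branch: countermodel on a K-frame, so not valid in K.
T-tableau for the negation not ((not r or Box r) implies Dia (not r or Box r)):
1. not ((not r or Box r) implies Dia (not r or Box r)), 0
2. not r or Box r, 0   [neg-implies-rule on 1]
3. not Dia (not r or Box r), 0   [neg-implies-rule on 1]
4. not (not r or Box r), 0   [neg-Dia-rule on 3 via 0R0]
5. r, 0   [neg-or-rule on 4]
6. not Box r, 0   [neg-or-rule on 4]
7. Box r, 0   [or-rule on 2 (branches; this branch)]
8. not r, 1   [neg-Box-rule on 6: fresh world 1, 0R1]
9. not (not r or Box r), 1   [neg-Dia-rule on 3 via 0R1]
10. r, 1   [neg-or-rule on 9]
11. not Box r, 1   [neg-or-rule on 9]
Accessibility: 0R0, 0R1, 1R1
Branch closes: r and not r both at 1.
Every branch closes (one shown): valid in T, hence also in S4, S5 (every theorem of T is a theorem of S4 and S5).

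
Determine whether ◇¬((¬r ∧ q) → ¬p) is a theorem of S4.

Tableau for the negation ¬◇¬((¬r ∧ q) → ¬p):
1. ¬◇¬((¬r ∧ q) → ¬p), 0
2. (¬r ∧ q) → ¬p, 0
3. ¬p, 0
Accessibility: 0R0
The negation has an open branch (countermodel exists).

Not valid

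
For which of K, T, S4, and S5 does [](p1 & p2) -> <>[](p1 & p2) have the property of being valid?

T, S4, S5

T-tableau for the negation ~([](p1 & p2) -> <>[](p1 & p2)):
1. ~([](p1 & p2) -> <>[](p1 & p2)), 0
2. [](p1 & p2), 0   [~->-rule on 1]
3. ~<>[](p1 & p2), 0   [~->-rule on 1]
4. p1 & p2, 0   [[]-rule on 2 via 0R0]
5. p1, 0   [&-rule on 4]
6. p2, 0   [&-rule on 4]
7. ~[](p1 & p2), 0   [~<>-rule on 3 via 0R0]
8. ~(p1 & p2), 1   [~[]-rule on 7: fresh world 1, 0R1]
9. p1 & p2, 1   [[]-rule on 2 via 0R1]
10. p1, 1   [&-rule on 9]
11. p2, 1   [&-rule on 9]
12. ~[](p1 & p2), 1   [~<>-rule on 3 via 0R1]
13. ~p2, 1   [~&-rule on 8 (branches; this branch)]
Accessibility: 0R0, 0R1, 1R1
Branch closes: p2 and ~p2 both at 1.
Every branch closes (one shown): valid in T, hence also in S4, S5 (every theorem of T is a theorem of S4 and S5).
K-tableau for the negation ~([](p1 & p2) -> <>[](p1 & p2)):
1. ~([](p1 & p2) -> <>[](p1 & p2)), 0
2. [](p1 & p2), 0   [~->-rule on 1]
3. ~<>[](p1 & p2), 0   [~->-rule on 1]
Complete open branch: countermodel on a K-frame, so not valid in K.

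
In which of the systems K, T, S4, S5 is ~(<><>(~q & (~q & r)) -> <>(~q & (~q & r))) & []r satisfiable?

K, T

S4-tableau for the formula:
1. ~(<><>(~q & (~q & r)) -> <>(~q & (~q & r))) & []r, 0
2. ~(<><>(~q & (~q & r)) -> <>(~q & (~q & r))), 0   [&-rule on 1]
3. []r, 0   [&-rule on 1]
4. <><>(~q & (~q & r)), 0   [~->-rule on 2]
5. ~<>(~q & (~q & r)), 0   [~->-rule on 2]
6. r, 0   [[]-rule on 3 via 0R0]
7. ~(~q & (~q & r)), 0   [~<>-rule on 5 via 0R0]
8. ~(~q & r), 0   [~&-rule on 7 (branches; this branch)]
9. q, 0   [~&-rule on 8 (branches; this branch)]
10. <>(~q & (~q & r)), 1   [<>-rule on 4: fresh world 1, 0R1]
11. r, 1   [[]-rule on 3 via 0R1]
12. ~(~q & (~q & r)), 1   [~<>-rule on 5 via 0R1]
13. ~(~q & r), 1   [~&-rule on 12 (branches; this branch)]
14. q, 1   [~&-rule on 13 (branches; this branch)]
15. ~q & (~q & r), 2   [<>-rule on 10: fresh world 2, 1R2]
16. ~q, 2   [&-rule on 15]
17. ~q & r, 2   [&-rule on 15]
18. r, 2   [&-rule on 17]
19. ~(~q & (~q & r)), 2   [~<>-rule on 5 via 0R2]
20. ~(~q & r), 2   [~&-rule on 19 (branches; this branch)]
21. ~r, 2   [~&-rule on 20 (branches; this branch)]
Accessibility: 0R0, 0R1, 0R2, 1R1, 1R2, 2R2
Branch closes: r and ~r both at 2.
Every branch closes (one shown): unsatisfiable in S4, hence also in S5 (every S5-frame is an S4-frame).
T-tableau for the formula:
1. ~(<><>(~q & (~q & r)) -> <>(~q & (~q & r))) & []r, 0
2. ~(<><>(~q & (~q & r)) -> <>(~q & (~q & r))), 0   [&-rule on 1]
3. []r, 0   [&-rule on 1]
4. <><>(~q & (~q & r)), 0   [~->-rule on 2]
5. ~<>(~q & (~q & r)), 0   [~->-rule on 2]
6. r, 0   [[]-rule on 3 via 0R0]
7. ~(~q & (~q & r)), 0   [~<>-rule on 5 via 0R0]
8. ~(~q & r), 0   [~&-rule on 7 (branches; this branch)]
9. q, 0   [~&-rule on 8 (branches; this branch)]
10. <>(~q & (~q & r)), 1   [<>-rule on 4: fresh world 1, 0R1]
11. r, 1   [[]-rule on 3 via 0R1]
12. ~(~q & (~q & r)), 1   [~<>-rule on 5 via 0R1]
13. ~(~q & r), 1   [~&-rule on 12 (branches; this branch)]
14. q, 1   [~&-rule on 13 (branches; this branch)]
15. ~q & (~q & r), 2   [<>-rule on 10: fresh world 2, 1R2]
16. ~q, 2   [&-rule on 15]
17. ~q & r, 2   [&-rule on 15]
18. r, 2   [&-rule on 17]
Accessibility: 0R0, 0R1, 1R1, 1R2, 2R2
Complete open branch: satisfiable in T, hence also in K (this T-model is also a K-model).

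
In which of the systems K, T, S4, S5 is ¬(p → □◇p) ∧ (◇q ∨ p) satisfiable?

S4-tableau for the formula:
1. ¬(p → □◇p) ∧ (◇q ∨ p), w0
2. ¬(p → □◇p), w0
3. ◇q ∨ p, w0
4. p, w0
5. ¬□◇p, w0
6. ¬◇p, w1
7. ¬p, w1
Accessibility: w0Rw0, w0Rw1, w1Rw1
Complete open branch: satisfiable in S4, hence also in K, T (this S4-model is also a K-model and a T-model).
S5-tableau for the formula:
1. ¬(p → □◇p) ∧ (◇q ∨ p), w0
2. ¬(p → □◇p), w0
3. ◇q ∨ p, w0
4. p, w0
5. ¬□◇p, w0
6. ¬◇p, w1
7. ¬p, w0
Accessibility: w0Rw0, w0Rw1, w1Rw0, w1Rw1
Branch closes: p and ¬p both at w0.
Every branch closes (one shown): unsatisfiable in S5.

K, T, S4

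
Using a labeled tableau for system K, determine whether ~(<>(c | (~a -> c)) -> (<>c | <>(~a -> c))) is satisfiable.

1. ~(<>(c | (~a -> c)) -> (<>c | <>(~a -> c))), w0
2. <>(c | (~a -> c)), w0
3. ~(<>c | <>(~a -> c)), w0
4. ~<>c, w0
5. ~<>(~a -> c), w0
6. c | (~a -> c), w1
7. ~c, w1
8. ~(~a -> c), w1
9. ~a, w1
10. ~a -> c, w1
11. c, w1
Accessibility: w0Rw1
Branch closes: c and ~c both at w1.
All branches of the tableau close; one closing branch shown above.

Unsatisfiable (every branch closes)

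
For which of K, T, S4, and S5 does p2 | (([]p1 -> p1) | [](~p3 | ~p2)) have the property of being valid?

T, S4, S5

T-tableau for the negation ~(p2 | (([]p1 -> p1) | [](~p3 | ~p2))):
1. ~(p2 | (([]p1 -> p1) | [](~p3 | ~p2))), u
2. ~p2, u   [~|-rule on 1]
3. ~(([]p1 -> p1) | [](~p3 | ~p2)), u   [~|-rule on 1]
4. ~([]p1 -> p1), u   [~|-rule on 3]
5. ~[](~p3 | ~p2), u   [~|-rule on 3]
6. []p1, u   [~->-rule on 4]
7. ~p1, u   [~->-rule on 4]
8. p1, u   [[]-rule on 6 via uRu]
Accessibility: uRu
Branch closes: p1 and ~p1 both at u.
Every branch closes (one shown): valid in T, hence also in S4, S5 (every theorem of T is a theorem of S4 and S5).
K-tableau for the negation ~(p2 | (([]p1 -> p1) | [](~p3 | ~p2))):
1. ~(p2 | (([]p1 -> p1) | [](~p3 | ~p2))), u
2. ~p2, u   [~|-rule on 1]
3. ~(([]p1 -> p1) | [](~p3 | ~p2)), u   [~|-rule on 1]
4. ~([]p1 -> p1), u   [~|-rule on 3]
5. ~[](~p3 | ~p2), u   [~|-rule on 3]
6. []p1, u   [~->-rule on 4]
7. ~p1, u   [~->-rule on 4]
8. ~(~p3 | ~p2), v   [~[]-rule on 5: fresh world v, uRv]
9. p3, v   [~|-rule on 8]
10. p2, v   [~|-rule on 8]
11. p1, v   [[]-rule on 6 via uRv]
Accessibility: uRv
Complete open branch: countermodel on a K-frame, so not valid in K.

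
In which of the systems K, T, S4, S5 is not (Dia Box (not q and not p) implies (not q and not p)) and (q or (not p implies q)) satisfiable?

S5-tableau for the formula:
1. not (Dia Box (not q and not p) implies (not q and not p)) and (q or (not p implies q)), w0
2. not (Dia Box (not q and not p) implies (not q and not p)), w0   [and-rule on 1]
3. q or (not p implies q), w0   [and-rule on 1]
4. Dia Box (not q and not p), w0   [neg-implies-rule on 2]
5. not (not q and not p), w0   [neg-implies-rule on 2]
6. not p implies q, w0   [or-rule on 3 (branches; this branch)]
7. p, w0   [neg-and-rule on 5 (branches; this branch)]
8. q, w0   [implies-rule on 6 (branches; this branch)]
9. Box (not q and not p), w1   [Dia-rule on 4: fresh world w1, w0Rw1]
10. not q and not p, w0   [Box-rule on 9 via w1Rw0]
11. not q, w0   [and-rule on 10]
12. not p, w0   [and-rule on 10]
Accessibility: w0Rw0, w0Rw1, w1Rw0, w1Rw1
Branch closes: q and not q both at w0.
Every branch closes (one shown): unsatisfiable in S5.
S4-tableau for the formula:
1. not (Dia Box (not q and not p) implies (not q and not p)) and (q or (not p implies q)), w0
2. not (Dia Box (not q and not p) implies (not q and not p)), w0   [and-rule on 1]
3. q or (not p implies q), w0   [and-rule on 1]
4. Dia Box (not q and not p), w0   [neg-implies-rule on 2]
5. not (not q and not p), w0   [neg-implies-rule on 2]
6. not p implies q, w0   [or-rule on 3 (branches; this branch)]
7. p, w0   [neg-and-rule on 5 (branches; this branch)]
8. q, w0   [implies-rule on 6 (branches; this branch)]
9. Box (not q and not p), w1   [Dia-rule on 4: fresh world w1, w0Rw1]
10. not q and not p, w1   [Box-rule on 9 via w1Rw1]
11. not q, w1   [and-rule on 10]
12. not p, w1   [and-rule on 10]
Accessibility: w0Rw0, w0Rw1, w1Rw1
Complete open branch: satisfiable in S4, hence also in K, T (this S4-model is also a K-model and a T-model).

K, T, S4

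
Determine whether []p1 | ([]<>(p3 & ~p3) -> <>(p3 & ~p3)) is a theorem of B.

Yes, valid

Tableau for the negation ~([]p1 | ([]<>(p3 & ~p3) -> <>(p3 & ~p3))):
1. ~([]p1 | ([]<>(p3 & ~p3) -> <>(p3 & ~p3))), 0
2. ~[]p1, 0
3. ~([]<>(p3 & ~p3) -> <>(p3 & ~p3)), 0
4. []<>(p3 & ~p3), 0
5. ~<>(p3 & ~p3), 0
6. <>(p3 & ~p3), 0
7. ~(p3 & ~p3), 0
8. p3, 0
9. ~p1, 1
10. <>(p3 & ~p3), 1
11. ~(p3 & ~p3), 1
12. p3, 1
13. p3 & ~p3, 2
14. p3, 2
15. ~p3, 2
Accessibility: 0R0, 0R1, 0R2, 1R0, 1R1, 2R0, 2R2
Branch closes: p3 and ~p3 both at 2.
Every branch of the negation's tableau closes; the branch above is one of them.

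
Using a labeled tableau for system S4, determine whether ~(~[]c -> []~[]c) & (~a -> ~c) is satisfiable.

Yes, satisfiable

1. ~(~[]c -> []~[]c) & (~a -> ~c), w0
2. ~(~[]c -> []~[]c), w0   [&-rule on 1]
3. ~a -> ~c, w0   [&-rule on 1]
4. ~[]c, w0   [~->-rule on 2]
5. ~[]~[]c, w0   [~->-rule on 2]
6. ~c, w0   [->-rule on 3 (branches; this branch)]
7. ~c, w1   [~[]-rule on 4: fresh world w1, w0Rw1]
8. []c, w2   [~[]-rule on 5: fresh world w2, w0Rw2]
9. c, w2   [[]-rule on 8 via w2Rw2]
Accessibility: w0Rw0, w0Rw1, w0Rw2, w1Rw1, w2Rw2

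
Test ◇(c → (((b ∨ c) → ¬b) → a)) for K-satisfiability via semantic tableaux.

1. ◇(c → (((b ∨ c) → ¬b) → a)), w0
2. c → (((b ∨ c) → ¬b) → a), w1
3. ((b ∨ c) → ¬b) → a, w1
4. a, w1
Accessibility: w0Rw1

Yes, satisfiable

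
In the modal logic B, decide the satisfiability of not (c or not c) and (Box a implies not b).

1. not (c or not c) and (Box a implies not b), u
2. not (c or not c), u
3. Box a implies not b, u
4. not c, u
5. c, u
Accessibility: uRu
Branch closes: c and not c both at u.
All branches of the tableau close; one closing branch shown above.

Unsatisfiable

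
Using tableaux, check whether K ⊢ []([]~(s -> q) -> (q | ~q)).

Yes, valid

Tableau for the negation ~[]([]~(s -> q) -> (q | ~q)):
1. ~[]([]~(s -> q) -> (q | ~q)), u
2. ~([]~(s -> q) -> (q | ~q)), v
3. []~(s -> q), v
4. ~(q | ~q), v
5. ~q, v
6. q, v
Accessibility: uRv
Branch closes: q and ~q both at v.
All branches of the negation close; one closing branch shown above.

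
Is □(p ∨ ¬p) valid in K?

Valid

Tableau for the negation ¬□(p ∨ ¬p):
1. ¬□(p ∨ ¬p), 0
2. ¬(p ∨ ¬p), 1   [¬□-rule on 1: fresh world 1, 0R1]
3. ¬p, 1   [¬∨-rule on 2]
4. p, 1   [¬∨-rule on 2]
Accessibility: 0R1
Branch closes: p and ¬p both at 1.
Every branch of the negation's tableau closes; the branch above is one of them.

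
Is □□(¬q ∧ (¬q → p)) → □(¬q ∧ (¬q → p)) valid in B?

Valid

Tableau for the negation ¬(□□(¬q ∧ (¬q → p)) → □(¬q ∧ (¬q → p))):
1. ¬(□□(¬q ∧ (¬q → p)) → □(¬q ∧ (¬q → p))), u
2. □□(¬q ∧ (¬q → p)), u   [¬→-rule on 1]
3. ¬□(¬q ∧ (¬q → p)), u   [¬→-rule on 1]
4. □(¬q ∧ (¬q → p)), u   [□-rule on 2 via uRu]
5. ¬q ∧ (¬q → p), u   [□-rule on 4 via uRu]
6. ¬q, u   [∧-rule on 5]
7. ¬q → p, u   [∧-rule on 5]
8. p, u   [→-rule on 7 (branches; this branch)]
9. ¬(¬q ∧ (¬q → p)), v   [¬□-rule on 3: fresh world v, uRv]
10. □(¬q ∧ (¬q → p)), v   [□-rule on 2 via uRv]
11. ¬q ∧ (¬q → p), v   [□-rule on 4 via uRv]
12. ¬q, v   [∧-rule on 11]
13. ¬q → p, v   [∧-rule on 11]
14. ¬(¬q → p), v   [¬∧-rule on 9 (branches; this branch)]
15. ¬p, v   [¬→-rule on 14]
16. p, v   [→-rule on 13 (branches; this branch)]
Accessibility: uRu, uRv, vRu, vRv
Branch closes: p and ¬p both at v.
All branches of the negation close; one closing branch shown above.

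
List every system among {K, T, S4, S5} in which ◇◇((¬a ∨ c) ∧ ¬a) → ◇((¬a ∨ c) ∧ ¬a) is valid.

S4-tableau for the negation ¬(◇◇((¬a ∨ c) ∧ ¬a) → ◇((¬a ∨ c) ∧ ¬a)):
1. ¬(◇◇((¬a ∨ c) ∧ ¬a) → ◇((¬a ∨ c) ∧ ¬a)), 0
2. ◇◇((¬a ∨ c) ∧ ¬a), 0   [¬→-rule on 1]
3. ¬◇((¬a ∨ c) ∧ ¬a), 0   [¬→-rule on 1]
4. ¬((¬a ∨ c) ∧ ¬a), 0   [¬◇-rule on 3 via 0R0]
5. ¬(¬a ∨ c), 0   [¬∧-rule on 4 (branches; this branch)]
6. a, 0   [¬∨-rule on 5]
7. ¬c, 0   [¬∨-rule on 5]
8. ◇((¬a ∨ c) ∧ ¬a), 1   [◇-rule on 2: fresh world 1, 0R1]
9. ¬((¬a ∨ c) ∧ ¬a), 1   [¬◇-rule on 3 via 0R1]
10. ¬(¬a ∨ c), 1   [¬∧-rule on 9 (branches; this branch)]
11. a, 1   [¬∨-rule on 10]
12. ¬c, 1   [¬∨-rule on 10]
13. (¬a ∨ c) ∧ ¬a, 2   [◇-rule on 8: fresh world 2, 1R2]
14. ¬a ∨ c, 2   [∧-rule on 13]
15. ¬a, 2   [∧-rule on 13]
16. ¬((¬a ∨ c) ∧ ¬a), 2   [¬◇-rule on 3 via 0R2]
17. c, 2   [∨-rule on 14 (branches; this branch)]
18. ¬(¬a ∨ c), 2   [¬∧-rule on 16 (branches; this branch)]
19. a, 2   [¬∨-rule on 18]
20. ¬c, 2   [¬∨-rule on 18]
Accessibility: 0R0, 0R1, 0R2, 1R1, 1R2, 2R2
Branch closes: a and ¬a both at 2.
Every branch closes (one shown): valid in S4, hence also in S5 (every theorem of S4 is a theorem of S5).
T-tableau for the negation ¬(◇◇((¬a ∨ c) ∧ ¬a) → ◇((¬a ∨ c) ∧ ¬a)):
1. ¬(◇◇((¬a ∨ c) ∧ ¬a) → ◇((¬a ∨ c) ∧ ¬a)), 0
2. ◇◇((¬a ∨ c) ∧ ¬a), 0   [¬→-rule on 1]
3. ¬◇((¬a ∨ c) ∧ ¬a), 0   [¬→-rule on 1]
4. ¬((¬a ∨ c) ∧ ¬a), 0   [¬◇-rule on 3 via 0R0]
5. a, 0   [¬∧-rule on 4 (branches; this branch)]
6. ◇((¬a ∨ c) ∧ ¬a), 1   [◇-rule on 2: fresh world 1, 0R1]
7. ¬((¬a ∨ c) ∧ ¬a), 1   [¬◇-rule on 3 via 0R1]
8. a, 1   [¬∧-rule on 7 (branches; this branch)]
9. (¬a ∨ c) ∧ ¬a, 2   [◇-rule on 6: fresh world 2, 1R2]
10. ¬a ∨ c, 2   [∧-rule on 9]
11. ¬a, 2   [∧-rule on 9]
12. c, 2   [∨-rule on 10 (branches; this branch)]
Accessibility: 0R0, 0R1, 1R1, 1R2, 2R2
Complete open branch: countermodel on a T-frame, so not valid in T, nor in K (the same frame is also a K-frame).

S4, S5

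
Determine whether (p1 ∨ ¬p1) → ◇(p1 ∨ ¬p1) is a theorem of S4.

Tableau for the negation ¬((p1 ∨ ¬p1) → ◇(p1 ∨ ¬p1)):
1. ¬((p1 ∨ ¬p1) → ◇(p1 ∨ ¬p1)), 0
2. p1 ∨ ¬p1, 0
3. ¬◇(p1 ∨ ¬p1), 0
4. ¬(p1 ∨ ¬p1), 0
5. ¬p1, 0
6. p1, 0
Accessibility: 0R0
Branch closes: p1 and ¬p1 both at 0.
Every branch of the negation's tableau closes; the branch above is one of them.

Valid in S4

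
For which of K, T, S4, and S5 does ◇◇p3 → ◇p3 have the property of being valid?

T-tableau for the negation ¬(◇◇p3 → ◇p3):
1. ¬(◇◇p3 → ◇p3), w0
2. ◇◇p3, w0   [¬→-rule on 1]
3. ¬◇p3, w0   [¬→-rule on 1]
4. ¬p3, w0   [¬◇-rule on 3 via w0Rw0]
5. ◇p3, w1   [◇-rule on 2: fresh world w1, w0Rw1]
6. ¬p3, w1   [¬◇-rule on 3 via w0Rw1]
7. p3, w2   [◇-rule on 5: fresh world w2, w1Rw2]
Accessibility: w0Rw0, w0Rw1, w1Rw1, w1Rw2, w2Rw2
Complete open branch: countermodel on a T-frame, so not valid in T, nor in K (the same frame is also a K-frame).
S4-tableau for the negation ¬(◇◇p3 → ◇p3):
1. ¬(◇◇p3 → ◇p3), w0
2. ◇◇p3, w0   [¬→-rule on 1]
3. ¬◇p3, w0   [¬→-rule on 1]
4. ¬p3, w0   [¬◇-rule on 3 via w0Rw0]
5. ◇p3, w1   [◇-rule on 2: fresh world w1, w0Rw1]
6. ¬p3, w1   [¬◇-rule on 3 via w0Rw1]
7. p3, w2   [◇-rule on 5: fresh world w2, w1Rw2]
8. ¬p3, w2   [¬◇-rule on 3 via w0Rw2]
Accessibility: w0Rw0, w0Rw1, w0Rw2, w1Rw1, w1Rw2, w2Rw2
Branch closes: p3 and ¬p3 both at w2.
Every branch closes (one shown): valid in S4, hence also in S5 (every theorem of S4 is a theorem of S5).

S4, S5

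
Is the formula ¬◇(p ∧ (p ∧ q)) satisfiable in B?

Satisfiable

1. ¬◇(p ∧ (p ∧ q)), 0
2. ¬(p ∧ (p ∧ q)), 0
3. ¬(p ∧ q), 0
4. ¬q, 0
Accessibility: 0R0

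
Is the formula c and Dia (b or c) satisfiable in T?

Satisfiable

1. c and Dia (b or c), w0
2. c, w0
3. Dia (b or c), w0
4. b or c, w1
5. c, w1
Accessibility: w0Rw0, w0Rw1, w1Rw1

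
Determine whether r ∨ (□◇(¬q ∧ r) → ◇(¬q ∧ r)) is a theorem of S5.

Yes, valid

Tableau for the negation ¬(r ∨ (□◇(¬q ∧ r) → ◇(¬q ∧ r))):
1. ¬(r ∨ (□◇(¬q ∧ r) → ◇(¬q ∧ r))), w0
2. ¬r, w0
3. ¬(□◇(¬q ∧ r) → ◇(¬q ∧ r)), w0
4. □◇(¬q ∧ r), w0
5. ¬◇(¬q ∧ r), w0
6. ◇(¬q ∧ r), w0
7. ¬(¬q ∧ r), w0
8. ¬q ∧ r, w1
9. ¬q, w1
10. r, w1
11. ◇(¬q ∧ r), w1
12. ¬(¬q ∧ r), w1
13. ¬r, w1
Accessibility: w0Rw0, w0Rw1, w1Rw0, w1Rw1
Branch closes: r and ¬r both at w1.
All branches of the negation close; one closing branch shown above.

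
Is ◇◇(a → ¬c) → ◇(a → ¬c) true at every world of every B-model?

Tableau for the negation ¬(◇◇(a → ¬c) → ◇(a → ¬c)):
1. ¬(◇◇(a → ¬c) → ◇(a → ¬c)), u
2. ◇◇(a → ¬c), u
3. ¬◇(a → ¬c), u
4. ¬(a → ¬c), u
5. a, u
6. c, u
7. ◇(a → ¬c), v
8. ¬(a → ¬c), v
9. a, v
10. c, v
11. a → ¬c, w
12. ¬c, w
Accessibility: uRu, uRv, vRu, vRv, vRw, wRv, wRw
The negation has an open branch (countermodel exists).

Invalid (countermodel exists)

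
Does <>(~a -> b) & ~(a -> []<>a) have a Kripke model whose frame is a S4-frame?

1. <>(~a -> b) & ~(a -> []<>a), u
2. <>(~a -> b), u
3. ~(a -> []<>a), u
4. a, u
5. ~[]<>a, u
6. ~a -> b, v
7. b, v
8. ~<>a, w
9. ~a, w
Accessibility: uRu, uRv, uRw, vRv, wRw

Satisfiable (open branch found)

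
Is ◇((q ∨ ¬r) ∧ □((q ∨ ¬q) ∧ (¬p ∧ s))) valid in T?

Not valid

Tableau for the negation ¬◇((q ∨ ¬r) ∧ □((q ∨ ¬q) ∧ (¬p ∧ s))):
1. ¬◇((q ∨ ¬r) ∧ □((q ∨ ¬q) ∧ (¬p ∧ s))), w0
2. ¬((q ∨ ¬r) ∧ □((q ∨ ¬q) ∧ (¬p ∧ s))), w0
3. ¬□((q ∨ ¬q) ∧ (¬p ∧ s)), w0
4. ¬((q ∨ ¬q) ∧ (¬p ∧ s)), w1
5. ¬((q ∨ ¬r) ∧ □((q ∨ ¬q) ∧ (¬p ∧ s))), w1
6. ¬(¬p ∧ s), w1
7. ¬□((q ∨ ¬q) ∧ (¬p ∧ s)), w1
8. ¬s, w1
9. ¬((q ∨ ¬q) ∧ (¬p ∧ s)), w2
10. ¬(¬p ∧ s), w2
11. ¬s, w2
Accessibility: w0Rw0, w0Rw1, w1Rw1, w1Rw2, w2Rw2
The negation has an open branch (countermodel exists).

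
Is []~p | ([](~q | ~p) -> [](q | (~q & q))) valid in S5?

Tableau for the negation ~([]~p | ([](~q | ~p) -> [](q | (~q & q)))):
1. ~([]~p | ([](~q | ~p) -> [](q | (~q & q)))), 0
2. ~[]~p, 0   [~|-rule on 1]
3. ~([](~q | ~p) -> [](q | (~q & q))), 0   [~|-rule on 1]
4. [](~q | ~p), 0   [~->-rule on 3]
5. ~[](q | (~q & q)), 0   [~->-rule on 3]
6. ~q | ~p, 0   [[]-rule on 4 via 0R0]
7. ~p, 0   [|-rule on 6 (branches; this branch)]
8. p, 1   [~[]-rule on 2: fresh world 1, 0R1]
9. ~q | ~p, 1   [[]-rule on 4 via 0R1]
10. ~q, 1   [|-rule on 9 (branches; this branch)]
11. ~(q | (~q & q)), 2   [~[]-rule on 5: fresh world 2, 0R2]
12. ~q, 2   [~|-rule on 11]
13. ~(~q & q), 2   [~|-rule on 11]
14. ~q | ~p, 2   [[]-rule on 4 via 0R2]
15. ~p, 2   [|-rule on 14 (branches; this branch)]
Accessibility: 0R0, 0R1, 0R2, 1R0, 1R1, 1R2, 2R0, 2R1, 2R2
The negation has an open branch (countermodel exists).

No, not valid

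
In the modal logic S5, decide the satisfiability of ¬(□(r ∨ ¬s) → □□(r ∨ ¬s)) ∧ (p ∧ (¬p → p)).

No, unsatisfiable

1. ¬(□(r ∨ ¬s) → □□(r ∨ ¬s)) ∧ (p ∧ (¬p → p)), w0
2. ¬(□(r ∨ ¬s) → □□(r ∨ ¬s)), w0   [∧-rule on 1]
3. p ∧ (¬p → p), w0   [∧-rule on 1]
4. □(r ∨ ¬s), w0   [¬→-rule on 2]
5. ¬□□(r ∨ ¬s), w0   [¬→-rule on 2]
6. p, w0   [∧-rule on 3]
7. ¬p → p, w0   [∧-rule on 3]
8. r ∨ ¬s, w0   [□-rule on 4 via w0Rw0]
9. ¬s, w0   [∨-rule on 8 (branches; this branch)]
10. ¬□(r ∨ ¬s), w1   [¬□-rule on 5: fresh world w1, w0Rw1]
11. r ∨ ¬s, w1   [□-rule on 4 via w0Rw1]
12. ¬s, w1   [∨-rule on 11 (branches; this branch)]
13. ¬(r ∨ ¬s), w2   [¬□-rule on 10: fresh world w2, w1Rw2]
14. ¬r, w2   [¬∨-rule on 13]
15. s, w2   [¬∨-rule on 13]
16. r ∨ ¬s, w2   [□-rule on 4 via w0Rw2]
17. ¬s, w2   [∨-rule on 16 (branches; this branch)]
Accessibility: w0Rw0, w0Rw1, w0Rw2, w1Rw0, w1Rw1, w1Rw2, w2Rw0, w2Rw1, w2Rw2
Branch closes: s and ¬s both at w2.
All branches of the tableau close; one closing branch shown above.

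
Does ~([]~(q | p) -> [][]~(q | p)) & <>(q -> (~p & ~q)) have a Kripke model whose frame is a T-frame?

Satisfiable (open branch found)

1. ~([]~(q | p) -> [][]~(q | p)) & <>(q -> (~p & ~q)), 0
2. ~([]~(q | p) -> [][]~(q | p)), 0   [&-rule on 1]
3. <>(q -> (~p & ~q)), 0   [&-rule on 1]
4. []~(q | p), 0   [~->-rule on 2]
5. ~[][]~(q | p), 0   [~->-rule on 2]
6. ~(q | p), 0   [[]-rule on 4 via 0R0]
7. ~q, 0   [~|-rule on 6]
8. ~p, 0   [~|-rule on 6]
9. q -> (~p & ~q), 1   [<>-rule on 3: fresh world 1, 0R1]
10. ~(q | p), 1   [[]-rule on 4 via 0R1]
11. ~q, 1   [~|-rule on 10]
12. ~p, 1   [~|-rule on 10]
13. ~p & ~q, 1   [->-rule on 9 (branches; this branch)]
14. ~[]~(q | p), 2   [~[]-rule on 5: fresh world 2, 0R2]
15. ~(q | p), 2   [[]-rule on 4 via 0R2]
16. ~q, 2   [~|-rule on 15]
17. ~p, 2   [~|-rule on 15]
18. q | p, 3   [~[]-rule on 14: fresh world 3, 2R3]
19. p, 3   [|-rule on 18 (branches; this branch)]
Accessibility: 0R0, 0R1, 0R2, 1R1, 2R2, 2R3, 3R3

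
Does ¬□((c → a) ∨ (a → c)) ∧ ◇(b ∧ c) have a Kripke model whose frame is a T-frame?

1. ¬□((c → a) ∨ (a → c)) ∧ ◇(b ∧ c), 0
2. ¬□((c → a) ∨ (a → c)), 0
3. ◇(b ∧ c), 0
4. ¬((c → a) ∨ (a → c)), 1
5. ¬(c → a), 1
6. ¬(a → c), 1
7. c, 1
8. ¬a, 1
9. a, 1
10. ¬c, 1
Accessibility: 0R0, 0R1, 1R1
Branch closes: a and ¬a both at 1.
All branches of the tableau close; one closing branch shown above.

Unsatisfiable (every branch closes)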